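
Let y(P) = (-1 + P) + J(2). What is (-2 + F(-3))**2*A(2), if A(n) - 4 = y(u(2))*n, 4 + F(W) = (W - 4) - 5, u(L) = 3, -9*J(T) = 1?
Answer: 2520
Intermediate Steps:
J(T) = -1/9 (J(T) = -1/9*1 = -1/9)
F(W) = -13 + W (F(W) = -4 + ((W - 4) - 5) = -4 + ((-4 + W) - 5) = -4 + (-9 + W) = -13 + W)
y(P) = -10/9 + P (y(P) = (-1 + P) - 1/9 = -10/9 + P)
A(n) = 4 + 17*n/9 (A(n) = 4 + (-10/9 + 3)*n = 4 + 17*n/9)
(-2 + F(-3))**2*A(2) = (-2 + (-13 - 3))**2*(4 + (17/9)*2) = (-2 - 16)**2*(4 + 34/9) = (-18)**2*(70/9) = 324*(70/9) = 2520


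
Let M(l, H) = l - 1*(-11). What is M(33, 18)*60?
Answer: 2640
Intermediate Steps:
M(l, H) = 11 + l (M(l, H) = l + 11 = 11 + l)
M(33, 18)*60 = (11 + 33)*60 = 44*60 = 2640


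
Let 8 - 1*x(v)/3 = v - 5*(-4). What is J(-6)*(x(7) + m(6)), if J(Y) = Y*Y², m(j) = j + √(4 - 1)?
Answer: 11016 - 216*√3 ≈ 10642.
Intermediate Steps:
m(j) = j + √3
x(v) = -36 - 3*v (x(v) = 24 - 3*(v - 5*(-4)) = 24 - 3*(v + 20) = 24 - 3*(20 + v) = 24 + (-60 - 3*v) = -36 - 3*v)
J(Y) = Y³
J(-6)*(x(7) + m(6)) = (-6)³*((-36 - 3*7) + (6 + √3)) = -216*((-36 - 21) + (6 + √3)) = -216*(-57 + (6 + √3)) = -216*(-51 + √3) = 11016 - 216*√3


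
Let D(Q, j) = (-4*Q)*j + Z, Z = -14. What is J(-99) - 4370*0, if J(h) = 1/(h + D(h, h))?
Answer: -1/39317 ≈ -2.5434e-5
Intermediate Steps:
D(Q, j) = -14 - 4*Q*j (D(Q, j) = (-4*Q)*j - 14 = -4*Q*j - 14 = -14 - 4*Q*j)
J(h) = 1/(-14 + h - 4*h²) (J(h) = 1/(h + (-14 - 4*h*h)) = 1/(h + (-14 - 4*h²)) = 1/(-14 + h - 4*h²))
J(-99) - 4370*0 = -1/(14 - 1*(-99) + 4*(-99)²) - 4370*0 = -1/(14 + 99 + 4*9801) + 0 = -1/(14 + 99 + 39204) + 0 = -1/39317 + 0 = -1/39317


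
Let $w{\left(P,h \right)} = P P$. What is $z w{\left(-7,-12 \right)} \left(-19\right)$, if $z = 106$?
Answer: $-98686$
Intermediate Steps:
$w{\left(P,h \right)} = P^{2}$
$z w{\left(-7,-12 \right)} \left(-19\right) = 106 \left(-7\right)^{2} \left(-19\right) = 106 \cdot 49 \left(-19\right) = 5194 \left(-19\right) = -98686$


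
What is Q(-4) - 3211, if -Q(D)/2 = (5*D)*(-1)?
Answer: -3251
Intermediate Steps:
Q(D) = 10*D (Q(D) = -2*5*D*(-1) = -(-10)*D = 10*D)
Q(-4) - 3211 = 10*(-4) - 3211 = -40 - 3211 = -3251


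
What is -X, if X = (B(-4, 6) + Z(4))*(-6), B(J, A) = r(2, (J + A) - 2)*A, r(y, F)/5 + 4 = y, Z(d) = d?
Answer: -336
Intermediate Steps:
r(y, F) = -20 + 5*y
B(J, A) = -10*A (B(J, A) = (-20 + 5*2)*A = (-20 + 10)*A = -10*A)
X = 336 (X = (-10*6 + 4)*(-6) = (-60 + 4)*(-6) = -56*(-6) = 336)
-X = -1*336 = -336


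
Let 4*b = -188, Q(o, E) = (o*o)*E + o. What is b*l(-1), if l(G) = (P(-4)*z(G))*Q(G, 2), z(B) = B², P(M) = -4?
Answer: 188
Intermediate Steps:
Q(o, E) = o + E*o² (Q(o, E) = o²*E + o = E*o² + o = o + E*o²)
b = -47 (b = (¼)*(-188) = -47)
l(G) = -4*G³*(1 + 2*G) (l(G) = (-4*G²)*(G*(1 + 2*G)) = -4*G³*(1 + 2*G))
b*l(-1) = -47*(-1)³*(-4 - 8*(-1)) = -(-47)*(-4 + 8) = -(-47)*4 = -47*(-4) = 188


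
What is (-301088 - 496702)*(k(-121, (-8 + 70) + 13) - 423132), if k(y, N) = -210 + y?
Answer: 337834546770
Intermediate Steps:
(-301088 - 496702)*(k(-121, (-8 + 70) + 13) - 423132) = (-301088 - 496702)*((-210 - 121) - 423132) = -797790*(-331 - 423132) = -797790*(-423463) = 337834546770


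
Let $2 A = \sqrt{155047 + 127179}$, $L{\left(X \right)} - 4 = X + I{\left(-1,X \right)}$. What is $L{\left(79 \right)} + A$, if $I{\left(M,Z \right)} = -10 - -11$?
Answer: $84 + \frac{\sqrt{282226}}{2} \approx 349.62$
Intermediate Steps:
$I{\left(M,Z \right)} = 1$ ($I{\left(M,Z \right)} = -10 + 11 = 1$)
$L{\left(X \right)} = 5 + X$ ($L{\left(X \right)} = 4 + \left(X + 1\right) = 4 + \left(1 + X\right) = 5 + X$)
$A = \frac{\sqrt{282226}}{2}$ ($A = \frac{\sqrt{155047 + 127179}}{2} = \frac{\sqrt{282226}}{2} \approx 265.62$)
$L{\left(79 \right)} + A = \left(5 + 79\right) + \frac{\sqrt{282226}}{2} = 84 + \frac{\sqrt{282226}}{2}$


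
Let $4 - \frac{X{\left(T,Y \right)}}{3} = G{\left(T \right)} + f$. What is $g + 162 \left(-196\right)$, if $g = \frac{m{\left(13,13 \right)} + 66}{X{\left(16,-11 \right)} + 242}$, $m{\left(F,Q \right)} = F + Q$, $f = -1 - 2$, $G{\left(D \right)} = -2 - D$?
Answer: $- \frac{10065292}{317} \approx -31752.0$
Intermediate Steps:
$f = -3$
$X{\left(T,Y \right)} = 27 + 3 T$ ($X{\left(T,Y \right)} = 12 - 3 \left(\left(-2 - T\right) - 3\right) = 12 - 3 \left(-5 - T\right) = 12 + \left(15 + 3 T\right) = 27 + 3 T$)
$g = \frac{92}{317}$ ($g = \frac{\left(13 + 13\right) + 66}{\left(27 + 3 \cdot 16\right) + 242} = \frac{26 + 66}{\left(27 + 48\right) + 242} = \frac{92}{75 + 242} = \frac{92}{317} \approx 0.29022$)
$g + 162 \left(-196\right) = \frac{92}{317} + 162 \left(-196\right) = \frac{92}{317} - 31752 = - \frac{10065292}{317}$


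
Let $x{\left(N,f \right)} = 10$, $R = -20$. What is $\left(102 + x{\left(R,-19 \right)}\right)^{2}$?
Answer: $12544$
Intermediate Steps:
$\left(102 + x{\left(R,-19 \right)}\right)^{2} = \left(102 + 10\right)^{2} = 112^{2} = 12544$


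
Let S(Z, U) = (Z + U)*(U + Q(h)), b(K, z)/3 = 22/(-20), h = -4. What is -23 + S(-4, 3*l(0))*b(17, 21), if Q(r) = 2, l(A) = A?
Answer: 17/5 ≈ 3.4000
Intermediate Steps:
b(K, z) = -33/10 (b(K, z) = 3*(22/(-20)) = 3*(22*(-1/20)) = 3*(-11/10) = -33/10)
S(Z, U) = (2 + U)*(U + Z) (S(Z, U) = (Z + U)*(U + 2) = (U + Z)*(2 + U) = (2 + U)*(U + Z))
-23 + S(-4, 3*l(0))*b(17, 21) = -23 + ((3*0)² + 2*(3*0) + 2*(-4) + (3*0)*(-4))*(-33/10) = -23 + (0² + 2*0 - 8 + 0*(-4))*(-33/10) = -23 + (0 + 0 - 8 + 0)*(-33/10) = -23 - 8*(-33/10) = -23 + 132/5 = 17/5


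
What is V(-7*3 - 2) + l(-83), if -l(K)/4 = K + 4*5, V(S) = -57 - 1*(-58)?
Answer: 253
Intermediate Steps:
V(S) = 1 (V(S) = -57 + 58 = 1)
l(K) = -80 - 4*K (l(K) = -4*(K + 4*5) = -4*(K + 20) = -4*(20 + K) = -80 - 4*K)
V(-7*3 - 2) + l(-83) = 1 + (-80 - 4*(-83)) = 1 + (-80 + 332) = 1 + 252 = 253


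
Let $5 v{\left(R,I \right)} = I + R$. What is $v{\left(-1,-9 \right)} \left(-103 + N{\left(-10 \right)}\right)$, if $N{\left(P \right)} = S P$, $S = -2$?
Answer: $166$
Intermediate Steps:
$v{\left(R,I \right)} = \frac{I}{5} + \frac{R}{5}$ ($v{\left(R,I \right)} = \frac{I + R}{5} = \frac{I}{5} + \frac{R}{5}$)
$N{\left(P \right)} = - 2 P$
$v{\left(-1,-9 \right)} \left(-103 + N{\left(-10 \right)}\right) = \left(\frac{1}{5} \left(-9\right) + \frac{1}{5} \left(-1\right)\right) \left(-103 - -20\right) = \left(- \frac{9}{5} - \frac{1}{5}\right) \left(-103 + 20\right) = \left(-2\right) \left(-83\right) = 166$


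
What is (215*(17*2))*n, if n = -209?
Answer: -1527790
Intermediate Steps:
(215*(17*2))*n = (215*(17*2))*(-209) = (215*34)*(-209) = 7310*(-209) = -1527790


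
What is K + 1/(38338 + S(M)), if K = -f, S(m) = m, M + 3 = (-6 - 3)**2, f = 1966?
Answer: -75525855/38416 ≈ -1966.0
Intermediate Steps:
M = 78 (M = -3 + (-6 - 3)**2 = -3 + (-9)**2 = -3 + 81 = 78)
K = -1966 (K = -1*1966 = -1966)
K + 1/(38338 + S(M)) = -1966 + 1/(38338 + 78) = -1966 + 1/38416 = -75525855/38416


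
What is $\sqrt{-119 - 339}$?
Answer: $i \sqrt{458} \approx 21.401 i$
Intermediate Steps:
$\sqrt{-119 - 339} = \sqrt{-458} = i \sqrt{458}$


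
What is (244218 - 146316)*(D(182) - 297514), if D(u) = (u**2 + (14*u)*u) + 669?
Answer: 19581868530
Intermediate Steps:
D(u) = 669 + 15*u**2 (D(u) = (u**2 + 14*u**2) + 669 = 15*u**2 + 669 = 669 + 15*u**2)
(244218 - 146316)*(D(182) - 297514) = (244218 - 146316)*((669 + 15*182**2) - 297514) = 97902*((669 + 15*33124) - 297514) = 97902*((669 + 496860) - 297514) = 97902*(497529 - 297514) = 97902*200015 = 19581868530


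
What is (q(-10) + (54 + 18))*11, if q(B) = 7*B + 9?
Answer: 121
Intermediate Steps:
q(B) = 9 + 7*B
(q(-10) + (54 + 18))*11 = ((9 + 7*(-10)) + (54 + 18))*11 = ((9 - 70) + 72)*11 = (-61 + 72)*11 = 11*11 = 121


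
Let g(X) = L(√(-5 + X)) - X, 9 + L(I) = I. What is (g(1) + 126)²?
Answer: 13452 + 464*I ≈ 13452.0 + 464.0*I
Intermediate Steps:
L(I) = -9 + I
g(X) = -9 + √(-5 + X) - X (g(X) = (-9 + √(-5 + X)) - X = -9 + √(-5 + X) - X)
(g(1) + 126)² = ((-9 + √(-5 + 1) - 1*1) + 126)² = ((-9 + √(-4) - 1) + 126)² = ((-9 + 2*I - 1) + 126)² = ((-10 + 2*I) + 126)² = (116 + 2*I)²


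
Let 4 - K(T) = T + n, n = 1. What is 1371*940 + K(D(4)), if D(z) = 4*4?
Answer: 1288727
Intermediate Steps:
D(z) = 16
K(T) = 3 - T (K(T) = 4 - (T + 1) = 4 - (1 + T) = 4 + (-1 - T) = 3 - T)
1371*940 + K(D(4)) = 1371*940 + (3 - 1*16) = 1288740 + (3 - 16) = 1288740 - 13 = 1288727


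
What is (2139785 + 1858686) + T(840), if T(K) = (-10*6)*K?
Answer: 3948071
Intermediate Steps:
T(K) = -60*K
(2139785 + 1858686) + T(840) = (2139785 + 1858686) - 60*840 = 3998471 - 50400 = 3948071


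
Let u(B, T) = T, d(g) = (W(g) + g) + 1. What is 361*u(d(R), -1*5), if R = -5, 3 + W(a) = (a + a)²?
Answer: -1805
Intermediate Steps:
W(a) = -3 + 4*a² (W(a) = -3 + (a + a)² = -3 + (2*a)² = -3 + 4*a²)
d(g) = -2 + g + 4*g² (d(g) = ((-3 + 4*g²) + g) + 1 = (-3 + g + 4*g²) + 1 = -2 + g + 4*g²)
361*u(d(R), -1*5) = 361*(-1*5) = 361*(-5) = -1805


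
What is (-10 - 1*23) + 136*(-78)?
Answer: -10641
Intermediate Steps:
(-10 - 1*23) + 136*(-78) = (-10 - 23) - 10608 = -33 - 10608 = -10641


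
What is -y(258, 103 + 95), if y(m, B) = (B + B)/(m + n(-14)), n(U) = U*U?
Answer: -198/227 ≈ -0.87225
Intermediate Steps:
n(U) = U**2
y(m, B) = 2*B/(196 + m) (y(m, B) = (B + B)/(m + (-14)**2) = (2*B)/(m + 196) = (2*B)/(196 + m) = 2*B/(196 + m))
-y(258, 103 + 95) = -2*(103 + 95)/(196 + 258) = -2*198/454 = -1*198/227 = -198/227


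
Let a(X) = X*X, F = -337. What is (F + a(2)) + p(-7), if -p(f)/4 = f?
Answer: -305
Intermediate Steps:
p(f) = -4*f
a(X) = X**2
(F + a(2)) + p(-7) = (-337 + 2**2) - 4*(-7) = (-337 + 4) + 28 = -333 + 28 = -305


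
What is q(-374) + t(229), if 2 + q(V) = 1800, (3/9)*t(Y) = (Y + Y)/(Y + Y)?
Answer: 1801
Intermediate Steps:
t(Y) = 3 (t(Y) = 3*((Y + Y)/(Y + Y)) = 3*((2*Y)/((2*Y))) = 3*((2*Y)*(1/(2*Y))) = 3*1 = 3)
q(V) = 1798 (q(V) = -2 + 1800 = 1798)
q(-374) + t(229) = 1798 + 3 = 1801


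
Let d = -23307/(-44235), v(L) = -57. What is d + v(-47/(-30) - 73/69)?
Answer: -832696/14745 ≈ -56.473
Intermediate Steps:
d = 7769/14745 (d = -23307*(-1/44235) = 7769/14745 ≈ 0.52689)
d + v(-47/(-30) - 73/69) = 7769/14745 - 57 = -832696/14745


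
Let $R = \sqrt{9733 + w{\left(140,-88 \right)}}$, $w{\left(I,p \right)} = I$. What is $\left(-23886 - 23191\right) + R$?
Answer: $-47077 + 3 \sqrt{1097} \approx -46978.0$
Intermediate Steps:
$R = 3 \sqrt{1097}$ ($R = \sqrt{9733 + 140} = \sqrt{9873} = 3 \sqrt{1097} \approx 99.363$)
$\left(-23886 - 23191\right) + R = \left(-23886 - 23191\right) + 3 \sqrt{1097} = -47077 + 3 \sqrt{1097}$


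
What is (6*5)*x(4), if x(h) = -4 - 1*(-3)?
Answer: -30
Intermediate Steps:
x(h) = -1 (x(h) = -4 + 3 = -1)
(6*5)*x(4) = (6*5)*(-1) = 30*(-1) = -30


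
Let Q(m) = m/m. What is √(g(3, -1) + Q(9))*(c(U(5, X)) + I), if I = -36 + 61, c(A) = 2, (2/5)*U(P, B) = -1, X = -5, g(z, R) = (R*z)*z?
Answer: 54*I*√2 ≈ 76.368*I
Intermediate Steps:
g(z, R) = R*z²
U(P, B) = -5/2 (U(P, B) = (5/2)*(-1) = -5/2)
Q(m) = 1
I = 25
√(g(3, -1) + Q(9))*(c(U(5, X)) + I) = √(-1*3² + 1)*(2 + 25) = √(-1*9 + 1)*27 = √(-9 + 1)*27 = √(-8)*27 = (2*I*√2)*27 = 54*I*√2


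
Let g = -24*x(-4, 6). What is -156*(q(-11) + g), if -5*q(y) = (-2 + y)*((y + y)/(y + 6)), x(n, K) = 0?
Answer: -44616/25 ≈ -1784.6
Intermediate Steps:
g = 0 (g = -24*0 = 0)
q(y) = -2*y*(-2 + y)/(5*(6 + y)) (q(y) = -(-2 + y)*(y + y)/(y + 6)/5 = -(-2 + y)*(2*y)/(6 + y)/5 = -(-2 + y)*2*y/(6 + y)/5 = -2*y*(-2 + y)/(5*(6 + y)))
-156*(q(-11) + g) = -156*((⅖)*(-11)*(2 - 1*(-11))/(6 - 11) + 0) = -156*((⅖)*(-11)*(2 + 11)/(-5) + 0) = -156*((⅖)*(-11)*(-⅕)*13 + 0) = -156*(286/25 + 0) = -156*286/25 = -44616/25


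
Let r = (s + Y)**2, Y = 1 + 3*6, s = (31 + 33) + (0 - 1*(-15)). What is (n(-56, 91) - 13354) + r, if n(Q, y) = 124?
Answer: -3626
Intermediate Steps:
s = 79 (s = 64 + (0 + 15) = 64 + 15 = 79)
Y = 19 (Y = 1 + 18 = 19)
r = 9604 (r = (79 + 19)**2 = 98**2 = 9604)
(n(-56, 91) - 13354) + r = (124 - 13354) + 9604 = -13230 + 9604 = -3626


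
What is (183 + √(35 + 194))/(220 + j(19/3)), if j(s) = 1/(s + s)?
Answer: 6954/8363 + 38*√229/8363 ≈ 0.90028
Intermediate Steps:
j(s) = 1/(2*s)
(183 + √(35 + 194))/(220 + j(19/3)) = (183 + √(35 + 194))/(220 + 1/(2*((19/3)))) = (183 + √229)/(220 + 1/(2*((19*(⅓))))) = (183 + √229)/(220 + 1/(2*(19/3))) = (183 + √229)/(220 + (½)*(3/19)) = (183 + √229)/(220 + 3/38) = (183 + √229)/(8363/38) = (183 + √229)*(38/8363) = 6954/8363 + 38*√229/8363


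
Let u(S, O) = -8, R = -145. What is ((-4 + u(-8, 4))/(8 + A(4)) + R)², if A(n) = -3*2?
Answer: 22801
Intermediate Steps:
A(n) = -6
((-4 + u(-8, 4))/(8 + A(4)) + R)² = ((-4 - 8)/(8 - 6) - 145)² = (-12/2 - 145)² = (-12*½ - 145)² = (-6 - 145)² = (-151)² = 22801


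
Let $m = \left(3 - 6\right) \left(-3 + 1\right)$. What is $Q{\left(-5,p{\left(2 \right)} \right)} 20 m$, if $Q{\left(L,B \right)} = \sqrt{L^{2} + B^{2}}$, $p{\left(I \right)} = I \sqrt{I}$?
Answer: $120 \sqrt{33} \approx 689.35$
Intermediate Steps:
$p{\left(I \right)} = I^{\frac{3}{2}}$
$m = 6$ ($m = \left(-3\right) \left(-2\right) = 6$)
$Q{\left(L,B \right)} = \sqrt{B^{2} + L^{2}}$
$Q{\left(-5,p{\left(2 \right)} \right)} 20 m = \sqrt{\left(2^{\frac{3}{2}}\right)^{2} + \left(-5\right)^{2}} \cdot 20 \cdot 6 = \sqrt{\left(2 \sqrt{2}\right)^{2} + 25} \cdot 20 \cdot 6 = \sqrt{8 + 25} \cdot 20 \cdot 6 = \sqrt{33} \cdot 20 \cdot 6 = 20 \sqrt{33} \cdot 6 = 120 \sqrt{33}$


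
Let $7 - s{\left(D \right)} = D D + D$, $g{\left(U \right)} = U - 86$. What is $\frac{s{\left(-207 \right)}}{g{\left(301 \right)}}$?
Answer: $- \frac{8527}{43} \approx -198.3$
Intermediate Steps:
$g{\left(U \right)} = -86 + U$
$s{\left(D \right)} = 7 - D - D^{2}$ ($s{\left(D \right)} = 7 - \left(D D + D\right) = 7 - \left(D^{2} + D\right) = 7 - \left(D + D^{2}\right) = 7 - D - D^{2}$)
$\frac{s{\left(-207 \right)}}{g{\left(301 \right)}} = \frac{7 - -207 - \left(-207\right)^{2}}{-86 + 301} = \frac{7 + 207 - 42849}{215} = \left(7 + 207 - 42849\right) \frac{1}{215} = \left(-42635\right) \frac{1}{215} = - \frac{8527}{43}$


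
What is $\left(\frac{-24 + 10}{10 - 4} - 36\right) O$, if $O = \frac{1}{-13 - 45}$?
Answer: $\frac{115}{174} \approx 0.66092$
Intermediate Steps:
$O = - \frac{1}{58}$ ($O = \frac{1}{-58} = - \frac{1}{58} \approx -0.017241$)
$\left(\frac{-24 + 10}{10 - 4} - 36\right) O = \left(\frac{-24 + 10}{10 - 4} - 36\right) \left(- \frac{1}{58}\right) = \left(- \frac{14}{6} - 36\right) \left(- \frac{1}{58}\right) = \left(\left(-14\right) \frac{1}{6} - 36\right) \left(- \frac{1}{58}\right) = \left(- \frac{7}{3} - 36\right) \left(- \frac{1}{58}\right) = \left(- \frac{115}{3}\right) \left(- \frac{1}{58}\right) = \frac{115}{174}$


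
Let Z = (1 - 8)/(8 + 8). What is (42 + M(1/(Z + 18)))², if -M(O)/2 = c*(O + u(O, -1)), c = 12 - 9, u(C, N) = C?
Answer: 134792100/78961 ≈ 1707.1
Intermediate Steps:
c = 3
Z = -7/16 ≈ -0.43750
M(O) = -12*O (M(O) = -6*(O + O) = -6*2*O = -12*O)
(42 + M(1/(Z + 18)))² = (42 - 12/(-7/16 + 18))² = (42 - 12/281/16)² = (42 - 12*16/281)² = (42 - 192/281)² = (11610/281)² = 134792100/78961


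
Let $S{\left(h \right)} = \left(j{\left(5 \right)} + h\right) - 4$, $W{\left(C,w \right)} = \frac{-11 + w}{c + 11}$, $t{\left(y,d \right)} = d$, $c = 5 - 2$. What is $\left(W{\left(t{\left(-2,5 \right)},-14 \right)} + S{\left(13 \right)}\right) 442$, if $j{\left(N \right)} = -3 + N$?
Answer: $\frac{28509}{7} \approx 4072.7$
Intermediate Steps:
$c = 3$ ($c = 5 - 2 = 3$)
$W{\left(C,w \right)} = - \frac{11}{14} + \frac{w}{14}$ ($W{\left(C,w \right)} = \frac{-11 + w}{3 + 11} = \frac{-11 + w}{14} = \left(-11 + w\right) \frac{1}{14} = - \frac{11}{14} + \frac{w}{14}$)
$S{\left(h \right)} = -2 + h$ ($S{\left(h \right)} = \left(\left(-3 + 5\right) + h\right) - 4 = \left(2 + h\right) - 4 = -2 + h$)
$\left(W{\left(t{\left(-2,5 \right)},-14 \right)} + S{\left(13 \right)}\right) 442 = \left(\left(- \frac{11}{14} + \frac{1}{14} \left(-14\right)\right) + \left(-2 + 13\right)\right) 442 = \left(\left(- \frac{11}{14} - 1\right) + 11\right) 442 = \left(- \frac{25}{14} + 11\right) 442 = \frac{129}{14} \cdot 442 = \frac{28509}{7}$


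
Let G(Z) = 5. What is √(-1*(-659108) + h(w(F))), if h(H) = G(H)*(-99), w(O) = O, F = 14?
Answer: √658613 ≈ 811.55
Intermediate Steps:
h(H) = -495 (h(H) = 5*(-99) = -495)
√(-1*(-659108) + h(w(F))) = √(-1*(-659108) - 495) = √(659108 - 495) = √658613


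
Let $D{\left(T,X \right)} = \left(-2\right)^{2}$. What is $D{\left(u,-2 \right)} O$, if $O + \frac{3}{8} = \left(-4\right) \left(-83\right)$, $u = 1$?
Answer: $\frac{2653}{2} \approx 1326.5$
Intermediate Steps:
$O = \frac{2653}{8}$ ($O = - \frac{3}{8} - -332 = - \frac{3}{8} + 332 = \frac{2653}{8} \approx 331.63$)
$D{\left(T,X \right)} = 4$
$D{\left(u,-2 \right)} O = 4 \cdot \frac{2653}{8} = \frac{2653}{2}$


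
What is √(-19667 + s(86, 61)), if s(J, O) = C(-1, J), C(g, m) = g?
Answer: 2*I*√4917 ≈ 140.24*I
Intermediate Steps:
s(J, O) = -1
√(-19667 + s(86, 61)) = √(-19667 - 1) = √(-19668) = 2*I*√4917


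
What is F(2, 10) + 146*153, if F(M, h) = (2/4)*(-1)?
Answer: 44675/2 ≈ 22338.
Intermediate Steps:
F(M, h) = -½ (F(M, h) = (2*(¼))*(-1) = (½)*(-1) = -½)
F(2, 10) + 146*153 = -½ + 146*153 = -½ + 22338 = 44675/2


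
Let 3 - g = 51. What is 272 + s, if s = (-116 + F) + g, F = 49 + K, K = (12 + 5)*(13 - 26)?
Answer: -64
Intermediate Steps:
K = -221 (K = 17*(-13) = -221)
g = -48 (g = 3 - 1*51 = 3 - 51 = -48)
F = -172 (F = 49 - 221 = -172)
s = -336 (s = (-116 - 172) - 48 = -288 - 48 = -336)
272 + s = 272 - 336 = -64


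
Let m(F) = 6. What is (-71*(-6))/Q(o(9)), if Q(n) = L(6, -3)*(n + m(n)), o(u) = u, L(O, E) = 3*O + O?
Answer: 71/60 ≈ 1.1833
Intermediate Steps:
L(O, E) = 4*O
Q(n) = 144 + 24*n (Q(n) = (4*6)*(n + 6) = 24*(6 + n) = 144 + 24*n)
(-71*(-6))/Q(o(9)) = (-71*(-6))/(144 + 24*9) = 426/(144 + 216) = 426/360 = 426*(1/360) = 71/60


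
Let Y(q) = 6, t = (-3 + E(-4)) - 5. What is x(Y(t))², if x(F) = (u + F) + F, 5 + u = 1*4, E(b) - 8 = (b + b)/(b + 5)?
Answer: 121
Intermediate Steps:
E(b) = 8 + 2*b/(5 + b) (E(b) = 8 + (b + b)/(b + 5) = 8 + (2*b)/(5 + b) = 8 + 2*b/(5 + b))
u = -1 (u = -5 + 1*4 = -5 + 4 = -1)
t = -8 (t = (-3 + 10*(4 - 4)/(5 - 4)) - 5 = (-3 + 10*0/1) - 5 = (-3 + 10*1*0) - 5 = (-3 + 0) - 5 = -3 - 5 = -8)
x(F) = -1 + 2*F (x(F) = (-1 + F) + F = -1 + 2*F)
x(Y(t))² = (-1 + 2*6)² = (-1 + 12)² = 11² = 121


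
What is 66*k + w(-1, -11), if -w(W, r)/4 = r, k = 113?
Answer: 7502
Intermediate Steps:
w(W, r) = -4*r
66*k + w(-1, -11) = 66*113 - 4*(-11) = 7458 + 44 = 7502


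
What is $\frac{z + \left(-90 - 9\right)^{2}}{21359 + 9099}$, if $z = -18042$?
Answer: $- \frac{8241}{30458} \approx -0.27057$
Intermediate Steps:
$\frac{z + \left(-90 - 9\right)^{2}}{21359 + 9099} = \frac{-18042 + \left(-90 - 9\right)^{2}}{21359 + 9099} = \frac{-18042 + \left(-99\right)^{2}}{30458} = \left(-18042 + 9801\right) \frac{1}{30458} = \left(-8241\right) \frac{1}{30458} = - \frac{8241}{30458}$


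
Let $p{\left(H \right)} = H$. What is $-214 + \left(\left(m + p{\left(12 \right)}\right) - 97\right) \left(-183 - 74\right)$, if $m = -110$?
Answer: $49901$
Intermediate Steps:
$-214 + \left(\left(m + p{\left(12 \right)}\right) - 97\right) \left(-183 - 74\right) = -214 + \left(\left(-110 + 12\right) - 97\right) \left(-183 - 74\right) = -214 + \left(-98 - 97\right) \left(-257\right) = -214 - -50115 = -214 + 50115 = 49901$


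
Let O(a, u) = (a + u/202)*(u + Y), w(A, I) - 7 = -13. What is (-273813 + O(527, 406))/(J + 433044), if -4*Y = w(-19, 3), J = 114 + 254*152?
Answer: -2941194/23824183 ≈ -0.12345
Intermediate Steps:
w(A, I) = -6 (w(A, I) = 7 - 13 = -6)
J = 38722 (J = 114 + 38608 = 38722)
Y = 3/2 (Y = -¼*(-6) = 3/2 ≈ 1.5000)
O(a, u) = (3/2 + u)*(a + u/202) (O(a, u) = (a + u/202)*(u + 3/2) = (a + u*(1/202))*(3/2 + u) = (a + u/202)*(3/2 + u) = (3/2 + u)*(a + u/202))
(-273813 + O(527, 406))/(J + 433044) = (-273813 + ((1/202)*406² + (3/2)*527 + (3/404)*406 + 527*406))/(38722 + 433044) = (-273813 + ((1/202)*164836 + 1581/2 + 609/202 + 213962))/471766 = (-273813 + (82418/101 + 1581/2 + 609/202 + 213962))*(1/471766) = (-273813 + 21772725/101)*(1/471766) = -5882388/101*1/471766 = -2941194/23824183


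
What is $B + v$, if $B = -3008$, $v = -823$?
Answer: $-3831$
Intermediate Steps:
$B + v = -3008 - 823 = -3831$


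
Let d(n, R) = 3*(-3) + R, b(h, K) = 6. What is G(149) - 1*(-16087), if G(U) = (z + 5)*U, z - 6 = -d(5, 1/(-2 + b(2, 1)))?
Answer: 76119/4 ≈ 19030.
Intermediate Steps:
d(n, R) = -9 + R
z = 59/4 (z = 6 - (-9 + 1/(-2 + 6)) = 6 - (-9 + 1/4) = 6 - (-9 + ¼) = 6 - 1*(-35/4) = 6 + 35/4 = 59/4 ≈ 14.750)
G(U) = 79*U/4 (G(U) = (59/4 + 5)*U = 79*U/4)
G(149) - 1*(-16087) = (79/4)*149 - 1*(-16087) = 11771/4 + 16087 = 76119/4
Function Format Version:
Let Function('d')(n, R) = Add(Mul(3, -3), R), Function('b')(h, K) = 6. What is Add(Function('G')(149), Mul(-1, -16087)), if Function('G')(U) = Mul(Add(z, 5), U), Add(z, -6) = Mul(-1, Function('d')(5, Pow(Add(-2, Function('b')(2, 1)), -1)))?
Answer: Rational(76119, 4) ≈ 19030.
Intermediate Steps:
Function('d')(n, R) = Add(-9, R)
z = Rational(59, 4) (z = Add(6, Mul(-1, Add(-9, Pow(Add(-2, 6), -1)))) = Add(6, Mul(-1, Add(-9, Pow(4, -1)))) = Add(6, Mul(-1, Add(-9, Rational(1, 4)))) = Add(6, Mul(-1, Rational(-35, 4))) = Add(6, Rational(35, 4)) = Rational(59, 4) ≈ 14.750)
Function('G')(U) = Mul(Rational(79, 4), U) (Function('G')(U) = Mul(Add(Rational(59, 4), 5), U) = Mul(Rational(79, 4), U))
Add(Function('G')(149), Mul(-1, -16087)) = Add(Mul(Rational(79, 4), 149), Mul(-1, -16087)) = Add(Rational(11771, 4), 16087) = Rational(76119, 4)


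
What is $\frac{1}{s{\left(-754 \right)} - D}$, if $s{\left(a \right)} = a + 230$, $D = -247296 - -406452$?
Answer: $- \frac{1}{159680} \approx -6.2625 \cdot 10^{-6}$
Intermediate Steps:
$D = 159156$ ($D = -247296 + 406452 = 159156$)
$s{\left(a \right)} = 230 + a$
$\frac{1}{s{\left(-754 \right)} - D} = \frac{1}{\left(230 - 754\right) - 159156} = \frac{1}{-524 - 159156} = \frac{1}{-159680} = - \frac{1}{159680}$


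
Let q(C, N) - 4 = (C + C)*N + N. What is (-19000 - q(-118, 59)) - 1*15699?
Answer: -20838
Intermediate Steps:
q(C, N) = 4 + N + 2*C*N (q(C, N) = 4 + ((C + C)*N + N) = 4 + ((2*C)*N + N) = 4 + (2*C*N + N) = 4 + (N + 2*C*N) = 4 + N + 2*C*N)
(-19000 - q(-118, 59)) - 1*15699 = (-19000 - (4 + 59 + 2*(-118)*59)) - 1*15699 = (-19000 - (4 + 59 - 13924)) - 15699 = (-19000 - 1*(-13861)) - 15699 = (-19000 + 13861) - 15699 = -5139 - 15699 = -20838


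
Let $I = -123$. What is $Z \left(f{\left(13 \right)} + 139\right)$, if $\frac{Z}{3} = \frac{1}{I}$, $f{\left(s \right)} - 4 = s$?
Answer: $- \frac{156}{41} \approx -3.8049$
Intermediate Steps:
$f{\left(s \right)} = 4 + s$
$Z = - \frac{1}{41}$ ($Z = \frac{3}{-123} = 3 \left(- \frac{1}{123}\right) = - \frac{1}{41} \approx -0.02439$)
$Z \left(f{\left(13 \right)} + 139\right) = - \frac{\left(4 + 13\right) + 139}{41} = - \frac{17 + 139}{41} = \left(- \frac{1}{41}\right) 156 = - \frac{156}{41}$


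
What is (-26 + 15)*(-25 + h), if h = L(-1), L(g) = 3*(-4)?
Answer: 407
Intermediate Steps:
L(g) = -12
h = -12
(-26 + 15)*(-25 + h) = (-26 + 15)*(-25 - 12) = -11*(-37) = 407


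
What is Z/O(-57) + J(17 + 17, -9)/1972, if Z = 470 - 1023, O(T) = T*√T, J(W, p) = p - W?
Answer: -43/1972 - 553*I*√57/3249 ≈ -0.021805 - 1.285*I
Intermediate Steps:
O(T) = T^(3/2)
Z = -553
Z/O(-57) + J(17 + 17, -9)/1972 = -553*I*√57/3249 + (-9 - (17 + 17))/1972 = -553*I*√57/3249 + (-9 - 1*34)*(1/1972) = -553*I*√57/3249 + (-9 - 34)*(1/1972) = -553*I*√57/3249 - 43*1/1972 = -553*I*√57/3249 - 43/1972 = -43/1972 - 553*I*√57/3249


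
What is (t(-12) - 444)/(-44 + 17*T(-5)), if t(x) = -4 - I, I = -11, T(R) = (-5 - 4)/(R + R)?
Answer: 4370/287 ≈ 15.226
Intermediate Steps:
T(R) = -9/(2*R) (T(R) = -9*1/(2*R) = -9/(2*R))
t(x) = 7 (t(x) = -4 - 1*(-11) = -4 + 11 = 7)
(t(-12) - 444)/(-44 + 17*T(-5)) = (7 - 444)/(-44 + 17*(-9/2/(-5))) = -437/(-44 + 17*(-9/2*(-⅕))) = -437/(-44 + 17*(9/10)) = -437/(-44 + 153/10) = -437/(-287/10) = -437*(-10/287) = 4370/287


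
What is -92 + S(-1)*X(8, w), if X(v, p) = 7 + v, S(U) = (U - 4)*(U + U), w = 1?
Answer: 58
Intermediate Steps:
S(U) = 2*U*(-4 + U) (S(U) = (-4 + U)*(2*U) = 2*U*(-4 + U))
-92 + S(-1)*X(8, w) = -92 + (2*(-1)*(-4 - 1))*(7 + 8) = -92 + (2*(-1)*(-5))*15 = -92 + 10*15 = -92 + 150 = 58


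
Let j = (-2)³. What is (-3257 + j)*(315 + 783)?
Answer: -3584970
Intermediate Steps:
j = -8
(-3257 + j)*(315 + 783) = (-3257 - 8)*(315 + 783) = -3265*1098 = -3584970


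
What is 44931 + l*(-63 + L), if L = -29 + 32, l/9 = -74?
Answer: 84891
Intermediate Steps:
l = -666 (l = 9*(-74) = -666)
L = 3
44931 + l*(-63 + L) = 44931 - 666*(-63 + 3) = 44931 - 666*(-60) = 44931 + 39960 = 84891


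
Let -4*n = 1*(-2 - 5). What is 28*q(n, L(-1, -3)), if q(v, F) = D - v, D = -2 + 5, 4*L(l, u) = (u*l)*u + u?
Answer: 35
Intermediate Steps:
L(l, u) = u/4 + l*u**2/4 (L(l, u) = ((u*l)*u + u)/4 = ((l*u)*u + u)/4 = (l*u**2 + u)/4 = (u + l*u**2)/4 = u/4 + l*u**2/4)
n = 7/4 (n = -(-2 - 5)/4 = -(-7)/4 = -1/4*(-7) = 7/4 ≈ 1.7500)
D = 3
q(v, F) = 3 - v
28*q(n, L(-1, -3)) = 28*(3 - 1*7/4) = 28*(3 - 7/4) = 28*(5/4) = 35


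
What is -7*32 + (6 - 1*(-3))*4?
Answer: -188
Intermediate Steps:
-7*32 + (6 - 1*(-3))*4 = -224 + (6 + 3)*4 = -224 + 9*4 = -224 + 36 = -188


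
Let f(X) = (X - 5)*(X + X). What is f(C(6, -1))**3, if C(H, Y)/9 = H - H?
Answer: 0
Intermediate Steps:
C(H, Y) = 0 (C(H, Y) = 9*(H - H) = 9*0 = 0)
f(X) = 2*X*(-5 + X) (f(X) = (-5 + X)*(2*X) = 2*X*(-5 + X))
f(C(6, -1))**3 = (2*0*(-5 + 0))**3 = (2*0*(-5))**3 = 0**3 = 0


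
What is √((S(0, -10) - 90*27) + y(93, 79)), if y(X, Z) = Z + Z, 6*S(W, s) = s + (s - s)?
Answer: I*√20463/3 ≈ 47.683*I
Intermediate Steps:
S(W, s) = s/6 (S(W, s) = (s + (s - s))/6 = (s + 0)/6 = s/6)
y(X, Z) = 2*Z
√((S(0, -10) - 90*27) + y(93, 79)) = √(((⅙)*(-10) - 90*27) + 2*79) = √((-5/3 - 2430) + 158) = √(-7295/3 + 158) = √(-6821/3) = I*√20463/3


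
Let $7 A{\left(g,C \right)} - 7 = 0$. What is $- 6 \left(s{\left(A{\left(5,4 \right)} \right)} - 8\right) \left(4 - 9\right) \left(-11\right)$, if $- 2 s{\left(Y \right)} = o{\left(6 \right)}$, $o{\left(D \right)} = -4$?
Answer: $1980$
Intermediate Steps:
$A{\left(g,C \right)} = 1$ ($A{\left(g,C \right)} = 1 + \frac{1}{7} \cdot 0 = 1 + 0 = 1$)
$s{\left(Y \right)} = 2$ ($s{\left(Y \right)} = \left(- \frac{1}{2}\right) \left(-4\right) = 2$)
$- 6 \left(s{\left(A{\left(5,4 \right)} \right)} - 8\right) \left(4 - 9\right) \left(-11\right) = - 6 \left(2 - 8\right) \left(4 - 9\right) \left(-11\right) = - 6 \left(\left(-6\right) \left(-5\right)\right) \left(-11\right) = \left(-6\right) 30 \left(-11\right) = \left(-180\right) \left(-11\right) = 1980$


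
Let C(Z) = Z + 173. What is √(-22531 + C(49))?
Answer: I*√22309 ≈ 149.36*I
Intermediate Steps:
C(Z) = 173 + Z
√(-22531 + C(49)) = √(-22531 + (173 + 49)) = √(-22531 + 222) = √(-22309) = I*√22309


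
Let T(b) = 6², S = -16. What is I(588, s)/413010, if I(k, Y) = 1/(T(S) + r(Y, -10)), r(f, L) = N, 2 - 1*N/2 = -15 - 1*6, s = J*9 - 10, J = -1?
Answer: 1/33866820 ≈ 2.9527e-8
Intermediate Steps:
s = -19 (s = -1*9 - 10 = -9 - 10 = -19)
N = 46 (N = 4 - 2*(-15 - 1*6) = 4 - 2*(-15 - 6) = 4 - 2*(-21) = 4 + 42 = 46)
r(f, L) = 46
T(b) = 36
I(k, Y) = 1/82 (I(k, Y) = 1/(36 + 46) = 1/82)
I(588, s)/413010 = (1/82)/413010 = (1/82)*(1/413010) = 1/33866820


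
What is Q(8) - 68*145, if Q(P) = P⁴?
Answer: -5764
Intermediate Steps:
Q(8) - 68*145 = 8⁴ - 68*145 = 4096 - 9860 = -5764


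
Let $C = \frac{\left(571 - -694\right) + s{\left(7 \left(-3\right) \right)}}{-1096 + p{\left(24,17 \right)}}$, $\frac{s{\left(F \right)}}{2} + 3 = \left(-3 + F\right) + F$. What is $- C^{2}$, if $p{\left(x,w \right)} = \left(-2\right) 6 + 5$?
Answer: $- \frac{1366561}{1216609} \approx -1.1233$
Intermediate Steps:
$p{\left(x,w \right)} = -7$ ($p{\left(x,w \right)} = -12 + 5 = -7$)
$s{\left(F \right)} = -12 + 4 F$ ($s{\left(F \right)} = -6 + 2 \left(\left(-3 + F\right) + F\right) = -6 + 2 \left(-3 + 2 F\right) = -6 + \left(-6 + 4 F\right) = -12 + 4 F$)
$C = - \frac{1169}{1103}$ ($C = \frac{\left(571 - -694\right) + \left(-12 + 4 \cdot 7 \left(-3\right)\right)}{-1096 - 7} = \frac{\left(571 + 694\right) + \left(-12 + 4 \left(-21\right)\right)}{-1103} = \left(1265 - 96\right) \left(- \frac{1}{1103}\right) = 1169 \left(- \frac{1}{1103}\right) = - \frac{1169}{1103} \approx -1.0598$)
$- C^{2} = - \left(- \frac{1169}{1103}\right)^{2} = \left(-1\right) \frac{1366561}{1216609} = - \frac{1366561}{1216609}$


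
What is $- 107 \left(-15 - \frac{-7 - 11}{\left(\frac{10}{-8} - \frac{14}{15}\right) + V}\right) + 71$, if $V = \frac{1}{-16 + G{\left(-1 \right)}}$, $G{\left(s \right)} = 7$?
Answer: $\frac{1038868}{413} \approx 2515.4$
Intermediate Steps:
$V = - \frac{1}{9}$ ($V = \frac{1}{-16 + 7} = \frac{1}{-9} = - \frac{1}{9} \approx -0.11111$)
$- 107 \left(-15 - \frac{-7 - 11}{\left(\frac{10}{-8} - \frac{14}{15}\right) + V}\right) + 71 = - 107 \left(-15 - \frac{-7 - 11}{\left(\frac{10}{-8} - \frac{14}{15}\right) - \frac{1}{9}}\right) + 71 = - 107 \left(-15 - - \frac{18}{\left(10 \left(- \frac{1}{8}\right) - \frac{14}{15}\right) - \frac{1}{9}}\right) + 71 = - 107 \left(-15 - - \frac{18}{\left(- \frac{5}{4} - \frac{14}{15}\right) - \frac{1}{9}}\right) + 71 = - 107 \left(-15 - - \frac{18}{- \frac{131}{60} - \frac{1}{9}}\right) + 71 = - 107 \left(-15 - - \frac{18}{- \frac{413}{180}}\right) + 71 = - 107 \left(-15 - \left(-18\right) \left(- \frac{180}{413}\right)\right) + 71 = - 107 \left(-15 - \frac{3240}{413}\right) + 71 = \left(-107\right) \left(- \frac{9435}{413}\right) + 71 = \frac{1009545}{413} + 71 = \frac{1038868}{413}$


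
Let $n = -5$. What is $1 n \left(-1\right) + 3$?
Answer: $8$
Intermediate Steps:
$1 n \left(-1\right) + 3 = 1 \left(-5\right) \left(-1\right) + 3 = \left(-5\right) \left(-1\right) + 3 = 5 + 3 = 8$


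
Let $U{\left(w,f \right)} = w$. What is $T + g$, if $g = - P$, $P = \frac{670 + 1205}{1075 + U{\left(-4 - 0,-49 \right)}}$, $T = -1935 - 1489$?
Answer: $- \frac{1222993}{357} \approx -3425.8$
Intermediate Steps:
$T = -3424$ ($T = -1935 - 1489 = -3424$)
$P = \frac{625}{357}$ ($P = \frac{670 + 1205}{1075 - 4} = \frac{1875}{1075 + \left(-4 + 0\right)} = \frac{1875}{1075 - 4} = \frac{1875}{1071} = 1875 \cdot \frac{1}{1071} = \frac{625}{357} \approx 1.7507$)
$g = - \frac{625}{357}$ ($g = \left(-1\right) \frac{625}{357} = - \frac{625}{357} \approx -1.7507$)
$T + g = -3424 - \frac{625}{357} = - \frac{1222993}{357}$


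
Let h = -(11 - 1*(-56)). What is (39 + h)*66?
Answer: -1848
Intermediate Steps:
h = -67 (h = -(11 + 56) = -1*67 = -67)
(39 + h)*66 = (39 - 67)*66 = -28*66 = -1848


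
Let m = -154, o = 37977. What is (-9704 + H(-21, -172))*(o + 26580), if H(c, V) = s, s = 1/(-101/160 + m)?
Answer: -1722142788552/2749 ≈ -6.2646e+8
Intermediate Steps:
s = -160/24741 (s = 1/(-101/160 - 154) = 1/(-24741/160) = -160/24741 ≈ -0.0064670)
H(c, V) = -160/24741
(-9704 + H(-21, -172))*(o + 26580) = (-9704 - 160/24741)*(37977 + 26580) = -240086824/24741*64557 = -1722142788552/2749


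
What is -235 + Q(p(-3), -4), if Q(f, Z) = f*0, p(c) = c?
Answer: -235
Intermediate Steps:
Q(f, Z) = 0
-235 + Q(p(-3), -4) = -235 + 0 = -235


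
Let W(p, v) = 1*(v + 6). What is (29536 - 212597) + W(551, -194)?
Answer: -183249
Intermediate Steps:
W(p, v) = 6 + v (W(p, v) = 1*(6 + v) = 6 + v)
(29536 - 212597) + W(551, -194) = (29536 - 212597) + (6 - 194) = -183061 - 188 = -183249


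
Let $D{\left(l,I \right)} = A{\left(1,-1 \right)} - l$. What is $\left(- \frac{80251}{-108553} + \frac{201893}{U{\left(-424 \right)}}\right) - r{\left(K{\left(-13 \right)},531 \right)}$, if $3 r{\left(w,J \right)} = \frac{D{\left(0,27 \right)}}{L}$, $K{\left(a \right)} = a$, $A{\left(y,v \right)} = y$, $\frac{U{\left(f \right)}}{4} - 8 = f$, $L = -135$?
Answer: $- \frac{8821753399633}{73156037760} \approx -120.59$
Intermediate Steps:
$U{\left(f \right)} = 32 + 4 f$
$D{\left(l,I \right)} = 1 - l$
$r{\left(w,J \right)} = - \frac{1}{405}$ ($r{\left(w,J \right)} = \frac{\left(1 - 0\right) \frac{1}{-135}}{3} = \frac{\left(1 + 0\right) \left(- \frac{1}{135}\right)}{3} = \frac{1 \left(- \frac{1}{135}\right)}{3} = \frac{1}{3} \left(- \frac{1}{135}\right) = - \frac{1}{405}$)
$\left(- \frac{80251}{-108553} + \frac{201893}{U{\left(-424 \right)}}\right) - r{\left(K{\left(-13 \right)},531 \right)} = \left(- \frac{80251}{-108553} + \frac{201893}{32 + 4 \left(-424\right)}\right) - - \frac{1}{405} = \left(\left(-80251\right) \left(- \frac{1}{108553}\right) + \frac{201893}{32 - 1696}\right) + \frac{1}{405} = \left(\frac{80251}{108553} + \frac{201893}{-1664}\right) + \frac{1}{405} = \left(\frac{80251}{108553} + 201893 \left(- \frac{1}{1664}\right)\right) + \frac{1}{405} = \left(\frac{80251}{108553} - \frac{201893}{1664}\right) + \frac{1}{405} = - \frac{21782553165}{180632192} + \frac{1}{405} = - \frac{8821753399633}{73156037760}$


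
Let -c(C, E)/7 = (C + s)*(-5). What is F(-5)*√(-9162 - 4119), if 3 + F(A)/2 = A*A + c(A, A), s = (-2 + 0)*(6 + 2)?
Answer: -1426*I*√13281 ≈ -1.6434e+5*I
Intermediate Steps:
s = -16 (s = -2*8 = -16)
c(C, E) = -560 + 35*C (c(C, E) = -7*(C - 16)*(-5) = -7*(-16 + C)*(-5) = -7*(80 - 5*C) = -560 + 35*C)
F(A) = -1126 + 2*A² + 70*A (F(A) = -6 + 2*(A*A + (-560 + 35*A)) = -6 + 2*(A² + (-560 + 35*A)) = -6 + 2*(-560 + A² + 35*A) = -6 + (-1120 + 2*A² + 70*A) = -1126 + 2*A² + 70*A)
F(-5)*√(-9162 - 4119) = (-1126 + 2*(-5)² + 70*(-5))*√(-9162 - 4119) = (-1126 + 2*25 - 350)*√(-13281) = (-1126 + 50 - 350)*(I*√13281) = -1426*I*√13281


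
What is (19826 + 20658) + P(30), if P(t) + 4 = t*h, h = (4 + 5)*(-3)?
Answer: 39670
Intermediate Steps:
h = -27 (h = 9*(-3) = -27)
P(t) = -4 - 27*t (P(t) = -4 + t*(-27) = -4 - 27*t)
(19826 + 20658) + P(30) = (19826 + 20658) + (-4 - 27*30) = 40484 + (-4 - 810) = 40484 - 814 = 39670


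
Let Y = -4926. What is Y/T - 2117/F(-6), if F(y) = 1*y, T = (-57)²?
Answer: 253651/722 ≈ 351.32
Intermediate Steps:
T = 3249
F(y) = y
Y/T - 2117/F(-6) = -4926/3249 - 2117/(-6) = -4926*1/3249 - 2117*(-⅙) = -1642/1083 + 2117/6 = 253651/722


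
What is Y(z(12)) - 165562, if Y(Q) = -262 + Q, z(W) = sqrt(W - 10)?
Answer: -165824 + sqrt(2) ≈ -1.6582e+5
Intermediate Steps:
z(W) = sqrt(-10 + W)
Y(z(12)) - 165562 = (-262 + sqrt(-10 + 12)) - 165562 = (-262 + sqrt(2)) - 165562 = -165824 + sqrt(2)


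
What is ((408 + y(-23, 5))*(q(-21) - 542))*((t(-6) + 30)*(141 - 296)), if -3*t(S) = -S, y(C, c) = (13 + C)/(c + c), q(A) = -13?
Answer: 980340900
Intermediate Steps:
y(C, c) = (13 + C)/(2*c) (y(C, c) = (13 + C)/((2*c)) = (13 + C)*(1/(2*c)) = (13 + C)/(2*c))
t(S) = S/3 (t(S) = -(-1)*S/3 = S/3)
((408 + y(-23, 5))*(q(-21) - 542))*((t(-6) + 30)*(141 - 296)) = ((408 + (½)*(13 - 23)/5)*(-13 - 542))*(((⅓)*(-6) + 30)*(141 - 296)) = ((408 + (½)*(⅕)*(-10))*(-555))*((-2 + 30)*(-155)) = ((408 - 1)*(-555))*(28*(-155)) = (407*(-555))*(-4340) = -225885*(-4340) = 980340900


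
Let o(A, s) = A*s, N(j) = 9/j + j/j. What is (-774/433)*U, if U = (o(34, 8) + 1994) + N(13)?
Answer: -22817520/5629 ≈ -4053.6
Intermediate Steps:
N(j) = 1 + 9/j (N(j) = 9/j + 1 = 1 + 9/j)
U = 29480/13 (U = (34*8 + 1994) + (9 + 13)/13 = (272 + 1994) + (1/13)*22 = 2266 + 22/13 = 29480/13 ≈ 2267.7)
(-774/433)*U = -774/433*(29480/13) = -774*1/433*(29480/13) = -774/433*29480/13 = -22817520/5629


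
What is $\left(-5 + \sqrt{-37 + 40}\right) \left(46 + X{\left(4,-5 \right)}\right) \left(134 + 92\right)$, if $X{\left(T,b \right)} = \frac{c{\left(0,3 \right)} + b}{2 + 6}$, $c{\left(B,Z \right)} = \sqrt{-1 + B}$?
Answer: $- \frac{113 \left(5 - \sqrt{3}\right) \left(363 + i\right)}{4} \approx -33512.0 - 92.32 i$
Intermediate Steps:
$X{\left(T,b \right)} = \frac{i}{8} + \frac{b}{8}$ ($X{\left(T,b \right)} = \frac{\sqrt{-1 + 0} + b}{2 + 6} = \frac{\sqrt{-1} + b}{8} = \left(i + b\right) \frac{1}{8} = \frac{i}{8} + \frac{b}{8}$)
$\left(-5 + \sqrt{-37 + 40}\right) \left(46 + X{\left(4,-5 \right)}\right) \left(134 + 92\right) = \left(-5 + \sqrt{-37 + 40}\right) \left(46 + \left(\frac{i}{8} + \frac{1}{8} \left(-5\right)\right)\right) \left(134 + 92\right) = \left(-5 + \sqrt{3}\right) \left(46 - \left(\frac{5}{8} - \frac{i}{8}\right)\right) 226 = \left(-5 + \sqrt{3}\right) \left(\frac{363}{8} + \frac{i}{8}\right) 226 = 226 \left(-5 + \sqrt{3}\right) \left(\frac{363}{8} + \frac{i}{8}\right)$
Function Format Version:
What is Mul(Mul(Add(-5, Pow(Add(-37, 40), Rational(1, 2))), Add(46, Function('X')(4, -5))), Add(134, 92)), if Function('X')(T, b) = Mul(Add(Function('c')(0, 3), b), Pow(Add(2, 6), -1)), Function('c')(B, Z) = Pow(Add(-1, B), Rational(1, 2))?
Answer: Mul(Rational(-113, 4), Add(5, Mul(-1, Pow(3, Rational(1, 2)))), Add(363, I)) ≈ Add(-33512., Mul(-92.320, I))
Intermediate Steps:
Function('X')(T, b) = Add(Mul(Rational(1, 8), I), Mul(Rational(1, 8), b)) (Function('X')(T, b) = Mul(Add(Pow(Add(-1, 0), Rational(1, 2)), b), Pow(Add(2, 6), -1)) = Mul(Add(Pow(-1, Rational(1, 2)), b), Pow(8, -1)) = Mul(Add(I, b), Rational(1, 8)) = Add(Mul(Rational(1, 8), I), Mul(Rational(1, 8), b)))
Mul(Mul(Add(-5, Pow(Add(-37, 40), Rational(1, 2))), Add(46, Function('X')(4, -5))), Add(134, 92)) = Mul(Mul(Add(-5, Pow(Add(-37, 40), Rational(1, 2))), Add(46, Add(Mul(Rational(1, 8), I), Mul(Rational(1, 8), -5)))), Add(134, 92)) = Mul(Mul(Add(-5, Pow(3, Rational(1, 2))), Add(46, Add(Mul(Rational(1, 8), I), Rational(-5, 8)))), 226) = Mul(Mul(Add(-5, Pow(3, Rational(1, 2))), Add(46, Add(Rational(-5, 8), Mul(Rational(1, 8), I)))), 226) = Mul(Mul(Add(-5, Pow(3, Rational(1, 2))), Add(Rational(363, 8), Mul(Rational(1, 8), I))), 226) = Mul(226, Add(-5, Pow(3, Rational(1, 2))), Add(Rational(363, 8), Mul(Rational(1, 8), I)))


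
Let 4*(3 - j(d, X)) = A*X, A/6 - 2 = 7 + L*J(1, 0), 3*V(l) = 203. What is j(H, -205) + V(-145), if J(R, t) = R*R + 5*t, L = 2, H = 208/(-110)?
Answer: 20719/6 ≈ 3453.2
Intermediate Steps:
H = -104/55 (H = 208*(-1/110) = -104/55 ≈ -1.8909)
V(l) = 203/3 (V(l) = (⅓)*203 = 203/3)
J(R, t) = R² + 5*t
A = 66 (A = 12 + 6*(7 + 2*(1² + 5*0)) = 12 + 6*(7 + 2*(1 + 0)) = 12 + 6*(7 + 2*1) = 12 + 6*(7 + 2) = 12 + 6*9 = 12 + 54 = 66)
j(d, X) = 3 - 33*X/2
j(H, -205) + V(-145) = (3 - 33/2*(-205)) + 203/3 = (3 + 6765/2) + 203/3 = 6771/2 + 203/3 = 20719/6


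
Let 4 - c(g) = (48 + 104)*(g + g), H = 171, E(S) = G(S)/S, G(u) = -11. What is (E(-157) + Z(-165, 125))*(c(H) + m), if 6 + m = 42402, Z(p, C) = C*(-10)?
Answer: 1880754576/157 ≈ 1.1979e+7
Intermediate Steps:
Z(p, C) = -10*C
E(S) = -11/S
m = 42396 (m = -6 + 42402 = 42396)
c(g) = 4 - 304*g (c(g) = 4 - (48 + 104)*(g + g) = 4 - 152*2*g = 4 - 304*g)
(E(-157) + Z(-165, 125))*(c(H) + m) = (-11/(-157) - 10*125)*((4 - 304*171) + 42396) = (-11*(-1/157) - 1250)*((4 - 51984) + 42396) = (11/157 - 1250)*(-51980 + 42396) = -196239/157*(-9584) = 1880754576/157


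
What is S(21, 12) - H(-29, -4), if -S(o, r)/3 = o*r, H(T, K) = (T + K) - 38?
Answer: -685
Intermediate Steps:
H(T, K) = -38 + K + T (H(T, K) = (K + T) - 38 = -38 + K + T)
S(o, r) = -3*o*r
S(21, 12) - H(-29, -4) = -3*21*12 - (-38 - 4 - 29) = -756 - 1*(-71) = -756 + 71 = -685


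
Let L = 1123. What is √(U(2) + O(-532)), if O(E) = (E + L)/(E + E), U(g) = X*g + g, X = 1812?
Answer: √1026087818/532 ≈ 60.212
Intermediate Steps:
U(g) = 1813*g (U(g) = 1812*g + g = 1813*g)
O(E) = (1123 + E)/(2*E) (O(E) = (E + 1123)/(E + E) = (1123 + E)/((2*E)) = (1123 + E)*(1/(2*E)) = (1123 + E)/(2*E))
√(U(2) + O(-532)) = √(1813*2 + (½)*(1123 - 532)/(-532)) = √(3626 + (½)*(-1/532)*591) = √(3626 - 591/1064) = √(3857473/1064) = √1026087818/532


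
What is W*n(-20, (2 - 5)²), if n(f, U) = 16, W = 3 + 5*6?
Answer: 528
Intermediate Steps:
W = 33 (W = 3 + 30 = 33)
W*n(-20, (2 - 5)²) = 33*16 = 528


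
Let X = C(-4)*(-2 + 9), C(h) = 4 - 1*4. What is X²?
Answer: 0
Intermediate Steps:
C(h) = 0 (C(h) = 4 - 4 = 0)
X = 0 (X = 0*(-2 + 9) = 0*7 = 0)
X² = 0² = 0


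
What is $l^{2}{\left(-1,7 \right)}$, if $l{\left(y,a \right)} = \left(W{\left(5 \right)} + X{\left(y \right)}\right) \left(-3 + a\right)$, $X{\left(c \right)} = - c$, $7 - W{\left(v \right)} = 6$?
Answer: $64$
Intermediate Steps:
$W{\left(v \right)} = 1$ ($W{\left(v \right)} = 7 - 6 = 1$)
$l{\left(y,a \right)} = \left(1 - y\right) \left(-3 + a\right)$
$l^{2}{\left(-1,7 \right)} = \left(-3 + 7 + 3 \left(-1\right) - 7 \left(-1\right)\right)^{2} = \left(-3 + 7 - 3 + 7\right)^{2} = 8^{2} = 64$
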